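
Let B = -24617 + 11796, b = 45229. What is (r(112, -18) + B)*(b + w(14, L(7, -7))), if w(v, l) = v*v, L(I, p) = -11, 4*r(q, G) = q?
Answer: -581122025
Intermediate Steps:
r(q, G) = q/4
w(v, l) = v²
B = -12821
(r(112, -18) + B)*(b + w(14, L(7, -7))) = ((¼)*112 - 12821)*(45229 + 14²) = (28 - 12821)*(45229 + 196) = -12793*45425 = -581122025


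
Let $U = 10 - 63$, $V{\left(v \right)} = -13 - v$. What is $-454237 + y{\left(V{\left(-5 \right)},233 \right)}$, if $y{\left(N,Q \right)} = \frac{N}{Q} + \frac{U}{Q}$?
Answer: $- \frac{105837282}{233} \approx -4.5424 \cdot 10^{5}$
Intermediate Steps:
$U = -53$ ($U = 10 - 63 = -53$)
$y{\left(N,Q \right)} = - \frac{53}{Q} + \frac{N}{Q}$ ($y{\left(N,Q \right)} = \frac{N}{Q} - \frac{53}{Q} = - \frac{53}{Q} + \frac{N}{Q}$)
$-454237 + y{\left(V{\left(-5 \right)},233 \right)} = -454237 + \frac{-53 - 8}{233} = -454237 + \frac{1}{233} \left(-61\right) = -454237 - \frac{61}{233} = - \frac{105837282}{233}$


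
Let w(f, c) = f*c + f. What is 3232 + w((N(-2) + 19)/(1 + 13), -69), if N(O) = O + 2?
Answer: 21978/7 ≈ 3139.7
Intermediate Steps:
N(O) = 2 + O
w(f, c) = f + c*f (w(f, c) = c*f + f = f + c*f)
3232 + w((N(-2) + 19)/(1 + 13), -69) = 3232 + (((2 - 2) + 19)/(1 + 13))*(1 - 69) = 3232 + ((0 + 19)/14)*(-68) = 3232 + (19*(1/14))*(-68) = 3232 + (19/14)*(-68) = 3232 - 646/7 = 21978/7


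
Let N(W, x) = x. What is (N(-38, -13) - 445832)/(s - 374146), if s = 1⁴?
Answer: 29723/24943 ≈ 1.1916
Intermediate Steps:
s = 1
(N(-38, -13) - 445832)/(s - 374146) = (-13 - 445832)/(1 - 374146) = -445845/(-374145) = -445845*(-1/374145) = 29723/24943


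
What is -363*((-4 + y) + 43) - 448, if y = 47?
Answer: -31666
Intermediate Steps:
-363*((-4 + y) + 43) - 448 = -363*((-4 + 47) + 43) - 448 = -363*(43 + 43) - 448 = -363*86 - 448 = -31218 - 448 = -31666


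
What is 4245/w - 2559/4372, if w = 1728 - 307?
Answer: 14922801/6212612 ≈ 2.4020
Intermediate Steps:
w = 1421
4245/w - 2559/4372 = 4245/1421 - 2559/4372 = 14922801/6212612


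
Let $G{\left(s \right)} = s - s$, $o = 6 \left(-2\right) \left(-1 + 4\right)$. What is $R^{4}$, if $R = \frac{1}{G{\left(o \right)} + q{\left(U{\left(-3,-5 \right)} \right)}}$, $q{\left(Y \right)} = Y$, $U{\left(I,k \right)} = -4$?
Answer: $\frac{1}{256} \approx 0.0039063$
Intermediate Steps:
$o = -36$ ($o = \left(-12\right) 3 = -36$)
$G{\left(s \right)} = 0$
$R = - \frac{1}{4}$ ($R = \frac{1}{0 - 4} = \frac{1}{-4} = - \frac{1}{4} \approx -0.25$)
$R^{4} = \left(- \frac{1}{4}\right)^{4} = \frac{1}{256}$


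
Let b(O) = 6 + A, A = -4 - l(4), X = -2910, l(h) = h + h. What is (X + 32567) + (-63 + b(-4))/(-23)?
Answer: 29660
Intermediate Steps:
l(h) = 2*h
A = -12 (A = -4 - 2*4 = -4 - 1*8 = -4 - 8 = -12)
b(O) = -6 (b(O) = 6 - 12 = -6)
(X + 32567) + (-63 + b(-4))/(-23) = (-2910 + 32567) + (-63 - 6)/(-23) = 29657 - 1/23*(-69) = 29657 + 3 = 29660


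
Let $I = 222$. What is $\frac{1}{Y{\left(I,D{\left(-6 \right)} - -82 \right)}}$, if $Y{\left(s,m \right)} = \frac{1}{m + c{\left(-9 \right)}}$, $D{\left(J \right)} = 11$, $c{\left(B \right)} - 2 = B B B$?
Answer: $-634$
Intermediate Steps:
$c{\left(B \right)} = 2 + B^{3}$ ($c{\left(B \right)} = 2 + B B B = 2 + B^{2} B = 2 + B^{3}$)
$Y{\left(s,m \right)} = \frac{1}{-727 + m}$ ($Y{\left(s,m \right)} = \frac{1}{m + \left(2 + \left(-9\right)^{3}\right)} = \frac{1}{m + \left(2 - 729\right)} = \frac{1}{m - 727} = \frac{1}{-727 + m}$)
$\frac{1}{Y{\left(I,D{\left(-6 \right)} - -82 \right)}} = \frac{1}{\frac{1}{-727 + \left(11 - -82\right)}} = \frac{1}{\frac{1}{-727 + \left(11 + 82\right)}} = \frac{1}{\frac{1}{-727 + 93}} = \frac{1}{\frac{1}{-634}} = \frac{1}{- \frac{1}{634}} = -634$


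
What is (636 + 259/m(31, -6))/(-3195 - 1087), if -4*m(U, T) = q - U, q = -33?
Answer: -10435/68512 ≈ -0.15231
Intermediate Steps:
m(U, T) = 33/4 + U/4 (m(U, T) = -(-33 - U)/4 = 33/4 + U/4)
(636 + 259/m(31, -6))/(-3195 - 1087) = (636 + 259/(33/4 + (1/4)*31))/(-3195 - 1087) = (636 + 259/(33/4 + 31/4))/(-4282) = (636 + 259/16)*(-1/4282) = (10435/16)*(-1/4282) = -10435/68512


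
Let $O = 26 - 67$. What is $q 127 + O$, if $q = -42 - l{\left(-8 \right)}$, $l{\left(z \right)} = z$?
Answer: $-4359$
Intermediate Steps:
$O = -41$ ($O = 26 - 67 = -41$)
$q = -34$ ($q = -42 - -8 = -42 + 8 = -34$)
$q 127 + O = \left(-34\right) 127 - 41 = -4318 - 41 = -4359$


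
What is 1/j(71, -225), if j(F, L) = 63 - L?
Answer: 1/288 ≈ 0.0034722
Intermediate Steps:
1/j(71, -225) = 1/(63 - 1*(-225)) = 1/(63 + 225) = 1/288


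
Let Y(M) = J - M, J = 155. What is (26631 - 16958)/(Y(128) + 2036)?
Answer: 9673/2063 ≈ 4.6888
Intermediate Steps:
Y(M) = 155 - M
(26631 - 16958)/(Y(128) + 2036) = (26631 - 16958)/((155 - 1*128) + 2036) = 9673/((155 - 128) + 2036) = 9673/(27 + 2036) = 9673/2063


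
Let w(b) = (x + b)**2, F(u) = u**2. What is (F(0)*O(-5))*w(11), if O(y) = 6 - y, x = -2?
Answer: 0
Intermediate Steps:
w(b) = (-2 + b)**2
(F(0)*O(-5))*w(11) = (0**2*(6 - 1*(-5)))*(-2 + 11)**2 = (0*(6 + 5))*9**2 = (0*11)*81 = 0*81 = 0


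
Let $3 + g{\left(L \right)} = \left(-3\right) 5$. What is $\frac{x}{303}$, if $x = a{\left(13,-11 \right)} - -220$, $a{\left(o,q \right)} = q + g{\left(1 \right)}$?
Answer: $\frac{191}{303} \approx 0.63036$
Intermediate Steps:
$g{\left(L \right)} = -18$ ($g{\left(L \right)} = -3 - 15 = -18$)
$a{\left(o,q \right)} = -18 + q$ ($a{\left(o,q \right)} = q - 18 = -18 + q$)
$x = 191$ ($x = \left(-18 - 11\right) - -220 = -29 + 220 = 191$)
$\frac{x}{303} = \frac{191}{303}$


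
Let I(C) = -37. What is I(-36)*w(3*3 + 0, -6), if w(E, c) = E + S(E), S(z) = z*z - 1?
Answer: -3293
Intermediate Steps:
S(z) = -1 + z**2 (S(z) = z**2 - 1 = -1 + z**2)
w(E, c) = -1 + E + E**2 (w(E, c) = E + (-1 + E**2) = -1 + E + E**2)
I(-36)*w(3*3 + 0, -6) = -37*(-1 + (3*3 + 0) + (3*3 + 0)**2) = -37*(-1 + (9 + 0) + (9 + 0)**2) = -37*(-1 + 9 + 9**2) = -37*(-1 + 9 + 81) = -37*89 = -3293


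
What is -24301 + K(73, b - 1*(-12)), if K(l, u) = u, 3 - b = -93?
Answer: -24193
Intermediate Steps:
b = 96 (b = 3 - 1*(-93) = 3 + 93 = 96)
-24301 + K(73, b - 1*(-12)) = -24301 + (96 - 1*(-12)) = -24301 + (96 + 12) = -24301 + 108 = -24193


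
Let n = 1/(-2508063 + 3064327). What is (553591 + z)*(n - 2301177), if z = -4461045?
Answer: 2500891540103653529/278132 ≈ 8.9917e+12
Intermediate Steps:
n = 1/556264 ≈ 1.7977e-6
(553591 + z)*(n - 2301177) = (553591 - 4461045)*(1/556264 - 2301177) = -3907454*(-1280061922727/556264) = 2500891540103653529/278132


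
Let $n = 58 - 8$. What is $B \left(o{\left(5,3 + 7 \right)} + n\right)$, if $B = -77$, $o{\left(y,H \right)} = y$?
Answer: $-4235$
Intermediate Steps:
$n = 50$
$B \left(o{\left(5,3 + 7 \right)} + n\right) = - 77 \left(5 + 50\right) = \left(-77\right) 55 = -4235$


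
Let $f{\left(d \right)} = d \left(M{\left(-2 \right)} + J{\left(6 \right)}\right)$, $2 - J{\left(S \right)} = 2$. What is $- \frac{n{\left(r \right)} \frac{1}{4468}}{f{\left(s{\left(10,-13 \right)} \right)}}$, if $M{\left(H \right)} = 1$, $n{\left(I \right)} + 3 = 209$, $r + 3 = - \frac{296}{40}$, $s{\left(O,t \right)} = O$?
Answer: $- \frac{103}{22340} \approx -0.0046106$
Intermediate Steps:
$J{\left(S \right)} = 0$ ($J{\left(S \right)} = 2 - 2 = 0$)
$r = - \frac{52}{5}$ ($r = -3 - \frac{296}{40} = -3 - \frac{37}{5} = - \frac{52}{5} \approx -10.4$)
$n{\left(I \right)} = 206$ ($n{\left(I \right)} = -3 + 209 = 206$)
$f{\left(d \right)} = d$ ($f{\left(d \right)} = d \left(1 + 0\right) = d 1 = d$)
$- \frac{n{\left(r \right)} \frac{1}{4468}}{f{\left(s{\left(10,-13 \right)} \right)}} = - \frac{206 \cdot \frac{1}{4468}}{10} = - \frac{103}{2234 \cdot 10} = \left(-1\right) \frac{103}{22340} = - \frac{103}{22340}$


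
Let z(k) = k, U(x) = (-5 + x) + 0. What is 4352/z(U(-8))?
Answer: -4352/13 ≈ -334.77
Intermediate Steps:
U(x) = -5 + x
4352/z(U(-8)) = 4352/(-5 - 8) = 4352/(-13) = 4352*(-1/13) = -4352/13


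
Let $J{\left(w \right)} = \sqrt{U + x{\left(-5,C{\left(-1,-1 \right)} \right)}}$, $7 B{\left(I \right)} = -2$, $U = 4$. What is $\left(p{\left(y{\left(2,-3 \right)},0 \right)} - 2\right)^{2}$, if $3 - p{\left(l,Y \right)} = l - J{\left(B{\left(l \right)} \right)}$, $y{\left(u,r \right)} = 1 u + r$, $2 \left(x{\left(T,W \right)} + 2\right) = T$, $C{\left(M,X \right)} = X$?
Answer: $\frac{\left(4 + i \sqrt{2}\right)^{2}}{4} \approx 3.5 + 2.8284 i$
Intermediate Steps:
$B{\left(I \right)} = - \frac{2}{7}$ ($B{\left(I \right)} = \frac{1}{7} \left(-2\right) = - \frac{2}{7}$)
$x{\left(T,W \right)} = -2 + \frac{T}{2}$
$J{\left(w \right)} = \frac{i \sqrt{2}}{2}$ ($J{\left(w \right)} = \sqrt{4 + \left(-2 + \frac{1}{2} \left(-5\right)\right)} = \sqrt{4 - \frac{9}{2}} = \sqrt{- \frac{1}{2}} = \frac{i \sqrt{2}}{2}$)
$y{\left(u,r \right)} = r + u$ ($y{\left(u,r \right)} = u + r = r + u$)
$p{\left(l,Y \right)} = 3 - l + \frac{i \sqrt{2}}{2}$ ($p{\left(l,Y \right)} = 3 - \left(l - \frac{i \sqrt{2}}{2}\right) = 3 - l + \frac{i \sqrt{2}}{2}$)
$\left(p{\left(y{\left(2,-3 \right)},0 \right)} - 2\right)^{2} = \left(\left(3 - \left(-3 + 2\right) + \frac{i \sqrt{2}}{2}\right) - 2\right)^{2} = \left(\left(3 - -1 + \frac{i \sqrt{2}}{2}\right) - 2\right)^{2} = \left(\left(3 + 1 + \frac{i \sqrt{2}}{2}\right) - 2\right)^{2} = \left(\left(4 + \frac{i \sqrt{2}}{2}\right) - 2\right)^{2} = \left(2 + \frac{i \sqrt{2}}{2}\right)^{2}$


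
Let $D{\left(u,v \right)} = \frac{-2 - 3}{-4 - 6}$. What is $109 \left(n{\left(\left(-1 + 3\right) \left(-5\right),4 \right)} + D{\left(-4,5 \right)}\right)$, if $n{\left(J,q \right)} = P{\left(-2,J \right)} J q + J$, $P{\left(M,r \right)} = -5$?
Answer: $\frac{41529}{2} \approx 20765.0$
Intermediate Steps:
$D{\left(u,v \right)} = \frac{1}{2}$ ($D{\left(u,v \right)} = - \frac{5}{-10} = \left(-5\right) \left(- \frac{1}{10}\right) = \frac{1}{2}$)
$n{\left(J,q \right)} = J - 5 J q$ ($n{\left(J,q \right)} = - 5 J q + J = J - 5 J q$)
$109 \left(n{\left(\left(-1 + 3\right) \left(-5\right),4 \right)} + D{\left(-4,5 \right)}\right) = 109 \left(\left(-1 + 3\right) \left(-5\right) \left(1 - 20\right) + \frac{1}{2}\right) = 109 \left(2 \left(-5\right) \left(1 - 20\right) + \frac{1}{2}\right) = 109 \left(\left(-10\right) \left(-19\right) + \frac{1}{2}\right) = 109 \left(190 + \frac{1}{2}\right) = 109 \cdot \frac{381}{2} = \frac{41529}{2}$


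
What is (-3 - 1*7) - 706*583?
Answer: -411608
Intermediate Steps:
(-3 - 1*7) - 706*583 = (-3 - 7) - 411598 = -10 - 411598 = -411608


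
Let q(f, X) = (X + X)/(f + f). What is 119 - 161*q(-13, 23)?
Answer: 5250/13 ≈ 403.85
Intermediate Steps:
q(f, X) = X/f (q(f, X) = (2*X)/((2*f)) = (2*X)*(1/(2*f)) = X/f)
119 - 161*q(-13, 23) = 119 - 3703/(-13) = 119 - 3703*(-1)/13 = 119 - 161*(-23/13) = 119 + 3703/13 = 5250/13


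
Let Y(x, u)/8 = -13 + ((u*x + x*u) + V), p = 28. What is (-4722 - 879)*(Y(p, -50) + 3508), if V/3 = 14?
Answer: 104514660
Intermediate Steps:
V = 42 (V = 3*14 = 42)
Y(x, u) = 232 + 16*u*x (Y(x, u) = 8*(-13 + ((u*x + x*u) + 42)) = 8*(-13 + ((u*x + u*x) + 42)) = 8*(-13 + (2*u*x + 42)) = 8*(-13 + (42 + 2*u*x)) = 8*(29 + 2*u*x) = 232 + 16*u*x)
(-4722 - 879)*(Y(p, -50) + 3508) = (-4722 - 879)*((232 + 16*(-50)*28) + 3508) = -5601*((232 - 22400) + 3508) = -5601*(-22168 + 3508) = -5601*(-18660) = 104514660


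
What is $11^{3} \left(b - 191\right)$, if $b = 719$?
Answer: $702768$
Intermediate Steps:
$11^{3} \left(b - 191\right) = 11^{3} \left(719 - 191\right) = 1331 \cdot 528 = 702768$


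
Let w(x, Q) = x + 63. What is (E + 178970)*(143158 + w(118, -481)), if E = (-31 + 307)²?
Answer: 36572372494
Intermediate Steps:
w(x, Q) = 63 + x
E = 76176 (E = 276² = 76176)
(E + 178970)*(143158 + w(118, -481)) = (76176 + 178970)*(143158 + (63 + 118)) = 255146*(143158 + 181) = 255146*143339 = 36572372494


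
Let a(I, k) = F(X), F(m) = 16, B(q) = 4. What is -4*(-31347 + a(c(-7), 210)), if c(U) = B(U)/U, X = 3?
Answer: 125324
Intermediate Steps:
c(U) = 4/U
a(I, k) = 16
-4*(-31347 + a(c(-7), 210)) = -4*(-31347 + 16) = -4*(-31331) = 125324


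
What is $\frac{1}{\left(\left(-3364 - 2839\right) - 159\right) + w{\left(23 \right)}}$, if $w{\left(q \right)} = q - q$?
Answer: $- \frac{1}{6362} \approx -0.00015718$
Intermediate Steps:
$w{\left(q \right)} = 0$
$\frac{1}{\left(\left(-3364 - 2839\right) - 159\right) + w{\left(23 \right)}} = \frac{1}{\left(\left(-3364 - 2839\right) - 159\right) + 0} = \frac{1}{\left(-6203 - 159\right) + 0} = \frac{1}{-6362 + 0} = \frac{1}{-6362} = - \frac{1}{6362}$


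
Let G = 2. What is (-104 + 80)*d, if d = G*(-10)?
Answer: 480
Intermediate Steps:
d = -20 (d = 2*(-10) = -20)
(-104 + 80)*d = (-104 + 80)*(-20) = -24*(-20) = 480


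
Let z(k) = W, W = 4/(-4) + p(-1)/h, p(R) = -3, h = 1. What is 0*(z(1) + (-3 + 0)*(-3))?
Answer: 0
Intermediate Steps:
W = -4 (W = 4/(-4) - 3/1 = 4*(-1/4) - 3*1 = -1 - 3 = -4)
z(k) = -4
0*(z(1) + (-3 + 0)*(-3)) = 0*(-4 + (-3 + 0)*(-3)) = 0*(-4 - 3*(-3)) = 0*(-4 + 9) = 0*5 = 0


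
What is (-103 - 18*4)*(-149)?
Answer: 26075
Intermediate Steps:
(-103 - 18*4)*(-149) = (-103 - 72)*(-149) = -175*(-149) = 26075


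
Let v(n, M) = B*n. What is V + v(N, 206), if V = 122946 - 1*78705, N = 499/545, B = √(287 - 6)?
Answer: 44241 + 499*√281/545 ≈ 44256.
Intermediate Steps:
B = √281 ≈ 16.763
N = 499/545 (N = 499*(1/545) = 499/545 ≈ 0.91560)
v(n, M) = n*√281 (v(n, M) = √281*n = n*√281)
V = 44241 (V = 122946 - 78705 = 44241)
V + v(N, 206) = 44241 + 499*√281/545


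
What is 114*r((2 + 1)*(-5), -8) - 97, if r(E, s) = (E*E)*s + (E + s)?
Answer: -207919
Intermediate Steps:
r(E, s) = E + s + s*E² (r(E, s) = E²*s + (E + s) = s*E² + (E + s) = E + s + s*E²)
114*r((2 + 1)*(-5), -8) - 97 = 114*((2 + 1)*(-5) - 8 - 8*25*(2 + 1)²) - 97 = 114*(3*(-5) - 8 - 8*(3*(-5))²) - 97 = 114*(-15 - 8 - 8*(-15)²) - 97 = 114*(-15 - 8 - 8*225) - 97 = 114*(-15 - 8 - 1800) - 97 = 114*(-1823) - 97 = -207822 - 97 = -207919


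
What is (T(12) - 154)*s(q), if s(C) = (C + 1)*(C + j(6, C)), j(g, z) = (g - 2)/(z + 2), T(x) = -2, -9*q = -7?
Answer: -415168/675 ≈ -615.06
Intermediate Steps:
q = 7/9 (q = -1/9*(-7) = 7/9 ≈ 0.77778)
j(g, z) = (-2 + g)/(2 + z)
s(C) = (1 + C)*(C + 4/(2 + C)) (s(C) = (C + 1)*(C + (-2 + 6)/(2 + C)) = (1 + C)*(C + 4/(2 + C)))
(T(12) - 154)*s(q) = (-2 - 154)*((4 + 4*(7/9) + 7*(1 + 7/9)*(2 + 7/9)/9)/(2 + 7/9)) = -156*(4 + 28/9 + (7/9)*(16/9)*(25/9))/25/9 = -1404*(4 + 28/9 + 2800/729)/25 = -1404*7984/(25*729) = -156*7984/2025 = -415168/675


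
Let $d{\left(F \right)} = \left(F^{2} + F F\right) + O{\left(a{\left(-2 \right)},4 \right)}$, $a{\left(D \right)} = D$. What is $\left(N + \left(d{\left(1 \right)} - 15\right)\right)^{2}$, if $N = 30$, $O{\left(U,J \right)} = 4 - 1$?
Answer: $400$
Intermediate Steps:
$O{\left(U,J \right)} = 3$
$d{\left(F \right)} = 3 + 2 F^{2}$ ($d{\left(F \right)} = \left(F^{2} + F F\right) + 3 = \left(F^{2} + F^{2}\right) + 3 = 2 F^{2} + 3 = 3 + 2 F^{2}$)
$\left(N + \left(d{\left(1 \right)} - 15\right)\right)^{2} = \left(30 - \left(12 - 2\right)\right)^{2} = \left(30 + \left(\left(3 + 2 \cdot 1\right) - 15\right)\right)^{2} = \left(30 + \left(\left(3 + 2\right) - 15\right)\right)^{2} = \left(30 + \left(5 - 15\right)\right)^{2} = \left(30 - 10\right)^{2} = 20^{2} = 400$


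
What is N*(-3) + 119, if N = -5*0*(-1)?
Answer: 119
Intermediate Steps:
N = 0 (N = 0*(-1) = 0)
N*(-3) + 119 = 0*(-3) + 119 = 0 + 119 = 119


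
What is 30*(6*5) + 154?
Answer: 1054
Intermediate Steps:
30*(6*5) + 154 = 30*30 + 154 = 900 + 154 = 1054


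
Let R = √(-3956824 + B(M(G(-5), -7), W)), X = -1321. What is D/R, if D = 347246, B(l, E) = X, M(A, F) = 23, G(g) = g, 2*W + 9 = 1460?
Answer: -347246*I*√3958145/3958145 ≈ -174.54*I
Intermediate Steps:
W = 1451/2 (W = -9/2 + (½)*1460 = -9/2 + 730 = 1451/2 ≈ 725.50)
B(l, E) = -1321
R = I*√3958145 (R = √(-3956824 - 1321) = √(-3958145) = I*√3958145 ≈ 1989.5*I)
D/R = 347246/((I*√3958145)) = 347246*(-I*√3958145/3958145) = -347246*I*√3958145/3958145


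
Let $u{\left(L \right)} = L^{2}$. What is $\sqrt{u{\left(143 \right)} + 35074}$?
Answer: $\sqrt{55523} \approx 235.63$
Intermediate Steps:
$\sqrt{u{\left(143 \right)} + 35074} = \sqrt{143^{2} + 35074} = \sqrt{20449 + 35074} = \sqrt{55523}$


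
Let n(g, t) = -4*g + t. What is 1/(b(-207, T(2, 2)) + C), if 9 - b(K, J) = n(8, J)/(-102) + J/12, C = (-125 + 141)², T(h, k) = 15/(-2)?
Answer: 408/108217 ≈ 0.0037702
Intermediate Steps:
n(g, t) = t - 4*g
T(h, k) = -15/2 (T(h, k) = 15*(-½) = -15/2)
C = 256 (C = 16² = 256)
b(K, J) = 443/51 - 5*J/68 (b(K, J) = 9 - ((J - 4*8)/(-102) + J/12) = 9 - ((J - 32)*(-1/102) + J*(1/12)) = 9 - ((-32 + J)*(-1/102) + J/12) = 9 - ((16/51 - J/102) + J/12) = 9 - (16/51 + 5*J/68) = 9 + (-16/51 - 5*J/68) = 443/51 - 5*J/68)
1/(b(-207, T(2, 2)) + C) = 1/((443/51 - 5/68*(-15/2)) + 256) = 1/((443/51 + 75/136) + 256) = 1/(3769/408 + 256) = 1/(108217/408) = 408/108217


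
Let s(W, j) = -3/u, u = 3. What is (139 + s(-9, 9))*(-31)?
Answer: -4278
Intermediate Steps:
s(W, j) = -1 (s(W, j) = -3/3 = -3*1/3 = -1)
(139 + s(-9, 9))*(-31) = (139 - 1)*(-31) = 138*(-31) = -4278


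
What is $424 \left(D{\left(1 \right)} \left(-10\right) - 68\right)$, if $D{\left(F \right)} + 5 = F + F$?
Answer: $-16112$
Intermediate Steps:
$D{\left(F \right)} = -5 + 2 F$ ($D{\left(F \right)} = -5 + \left(F + F\right) = -5 + 2 F$)
$424 \left(D{\left(1 \right)} \left(-10\right) - 68\right) = 424 \left(\left(-5 + 2 \cdot 1\right) \left(-10\right) - 68\right) = 424 \left(\left(-5 + 2\right) \left(-10\right) - 68\right) = 424 \left(\left(-3\right) \left(-10\right) - 68\right) = 424 \left(30 - 68\right) = 424 \left(-38\right) = -16112$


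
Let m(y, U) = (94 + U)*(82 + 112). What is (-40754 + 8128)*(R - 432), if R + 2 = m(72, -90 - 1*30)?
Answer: 178725228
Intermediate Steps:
m(y, U) = 18236 + 194*U (m(y, U) = (94 + U)*194 = 18236 + 194*U)
R = -5046 (R = -2 + (18236 + 194*(-90 - 1*30)) = -2 + (18236 + 194*(-90 - 30)) = -2 + (18236 + 194*(-120)) = -2 + (18236 - 23280) = -2 - 5044 = -5046)
(-40754 + 8128)*(R - 432) = (-40754 + 8128)*(-5046 - 432) = -32626*(-5478) = 178725228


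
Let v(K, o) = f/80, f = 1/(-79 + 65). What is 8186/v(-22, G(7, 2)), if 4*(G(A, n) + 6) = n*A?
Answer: -9168320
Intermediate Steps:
G(A, n) = -6 + A*n/4 (G(A, n) = -6 + (n*A)/4 = -6 + (A*n)/4 = -6 + A*n/4)
f = -1/14 (f = 1/(-14) = -1/14 ≈ -0.071429)
v(K, o) = -1/1120 (v(K, o) = -1/14/80 = -1/14*1/80 = -1/1120)
8186/v(-22, G(7, 2)) = 8186/(-1/1120) = 8186*(-1120) = -9168320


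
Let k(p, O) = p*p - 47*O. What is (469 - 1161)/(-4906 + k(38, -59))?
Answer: 692/689 ≈ 1.0044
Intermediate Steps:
k(p, O) = p**2 - 47*O
(469 - 1161)/(-4906 + k(38, -59)) = (469 - 1161)/(-4906 + (38**2 - 47*(-59))) = -692/(-4906 + (1444 + 2773)) = -692/(-4906 + 4217) = -692/(-689) = -692*(-1/689) = 692/689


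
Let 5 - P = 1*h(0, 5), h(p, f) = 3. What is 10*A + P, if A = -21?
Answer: -208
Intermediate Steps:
P = 2 (P = 5 - 3 = 2)
10*A + P = 10*(-21) + 2 = -210 + 2 = -208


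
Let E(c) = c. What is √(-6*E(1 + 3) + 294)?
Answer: 3*√30 ≈ 16.432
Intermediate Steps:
√(-6*E(1 + 3) + 294) = √(-6*(1 + 3) + 294) = √(-6*4 + 294) = √(-24 + 294) = √270 = 3*√30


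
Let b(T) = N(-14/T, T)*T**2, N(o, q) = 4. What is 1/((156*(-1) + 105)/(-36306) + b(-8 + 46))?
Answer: 12102/69901169 ≈ 0.00017313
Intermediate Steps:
b(T) = 4*T**2
1/((156*(-1) + 105)/(-36306) + b(-8 + 46)) = 1/((156*(-1) + 105)/(-36306) + 4*(-8 + 46)**2) = 1/((-156 + 105)*(-1/36306) + 4*38**2) = 1/(-51*(-1/36306) + 4*1444) = 1/(17/12102 + 5776) = 1/(69901169/12102) = 12102/69901169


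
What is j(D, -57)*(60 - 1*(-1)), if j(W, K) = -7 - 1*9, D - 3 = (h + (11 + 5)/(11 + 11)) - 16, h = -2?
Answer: -976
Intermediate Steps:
D = -157/11 (D = 3 + ((-2 + (11 + 5)/(11 + 11)) - 16) = 3 + ((-2 + 16/22) - 16) = 3 + ((-2 + 16*(1/22)) - 16) = 3 + ((-2 + 8/11) - 16) = 3 + (-14/11 - 16) = 3 - 190/11 = -157/11 ≈ -14.273)
j(W, K) = -16 (j(W, K) = -7 - 9 = -16)
j(D, -57)*(60 - 1*(-1)) = -16*(60 - 1*(-1)) = -16*(60 + 1) = -16*61 = -976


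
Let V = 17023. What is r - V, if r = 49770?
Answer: 32747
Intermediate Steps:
r - V = 49770 - 1*17023 = 49770 - 17023 = 32747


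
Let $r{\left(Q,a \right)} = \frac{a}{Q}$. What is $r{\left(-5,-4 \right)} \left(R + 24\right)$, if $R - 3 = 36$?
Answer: $\frac{252}{5} \approx 50.4$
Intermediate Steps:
$R = 39$ ($R = 3 + 36 = 39$)
$r{\left(-5,-4 \right)} \left(R + 24\right) = - \frac{4}{-5} \left(39 + 24\right) = \left(-4\right) \left(- \frac{1}{5}\right) 63 = \frac{4}{5} \cdot 63 = \frac{252}{5}$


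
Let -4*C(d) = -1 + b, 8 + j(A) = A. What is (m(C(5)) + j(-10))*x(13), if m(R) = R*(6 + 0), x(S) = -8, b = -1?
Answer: 120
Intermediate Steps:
j(A) = -8 + A
C(d) = ½ (C(d) = -(-1 - 1)/4 = -¼*(-2) = ½)
m(R) = 6*R (m(R) = R*6 = 6*R)
(m(C(5)) + j(-10))*x(13) = (6*(½) + (-8 - 10))*(-8) = (3 - 18)*(-8) = -15*(-8) = 120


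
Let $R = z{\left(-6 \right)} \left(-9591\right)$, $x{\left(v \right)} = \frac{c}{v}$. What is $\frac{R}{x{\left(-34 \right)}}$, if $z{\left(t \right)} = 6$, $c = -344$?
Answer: $- \frac{489141}{86} \approx -5687.7$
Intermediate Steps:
$x{\left(v \right)} = - \frac{344}{v}$
$R = -57546$ ($R = 6 \left(-9591\right) = -57546$)
$\frac{R}{x{\left(-34 \right)}} = - \frac{57546}{\left(-344\right) \frac{1}{-34}} = - \frac{57546}{\left(-344\right) \left(- \frac{1}{34}\right)} = - \frac{57546}{\frac{172}{17}} = \left(-57546\right) \frac{17}{172} = - \frac{489141}{86}$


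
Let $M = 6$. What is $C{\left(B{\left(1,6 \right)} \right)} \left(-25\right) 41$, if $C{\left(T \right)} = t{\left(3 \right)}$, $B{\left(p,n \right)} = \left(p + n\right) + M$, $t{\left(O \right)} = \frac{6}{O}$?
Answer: $-2050$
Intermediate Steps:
$B{\left(p,n \right)} = 6 + n + p$ ($B{\left(p,n \right)} = \left(p + n\right) + 6 = \left(n + p\right) + 6 = 6 + n + p$)
$C{\left(T \right)} = 2$ ($C{\left(T \right)} = \frac{6}{3} = 6 \cdot \frac{1}{3} = 2$)
$C{\left(B{\left(1,6 \right)} \right)} \left(-25\right) 41 = 2 \left(-25\right) 41 = \left(-50\right) 41 = -2050$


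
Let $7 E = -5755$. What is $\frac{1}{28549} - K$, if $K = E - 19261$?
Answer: $\frac{4013475525}{199843} \approx 20083.0$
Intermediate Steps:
$E = - \frac{5755}{7}$ ($E = \frac{1}{7} \left(-5755\right) = - \frac{5755}{7} \approx -822.14$)
$K = - \frac{140582}{7}$ ($K = - \frac{5755}{7} - 19261 = - \frac{140582}{7} \approx -20083.0$)
$\frac{1}{28549} - K = \frac{1}{28549} - - \frac{140582}{7} = \frac{1}{28549} + \frac{140582}{7} = \frac{4013475525}{199843}$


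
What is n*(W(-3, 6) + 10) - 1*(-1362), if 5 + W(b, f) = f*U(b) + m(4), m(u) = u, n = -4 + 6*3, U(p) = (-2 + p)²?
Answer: 3588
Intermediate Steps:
n = 14 (n = -4 + 18 = 14)
W(b, f) = -1 + f*(-2 + b)² (W(b, f) = -5 + (f*(-2 + b)² + 4) = -5 + (4 + f*(-2 + b)²) = -1 + f*(-2 + b)²)
n*(W(-3, 6) + 10) - 1*(-1362) = 14*((-1 + 6*(-2 - 3)²) + 10) - 1*(-1362) = 14*((-1 + 6*(-5)²) + 10) + 1362 = 14*((-1 + 6*25) + 10) + 1362 = 14*((-1 + 150) + 10) + 1362 = 14*(149 + 10) + 1362 = 14*159 + 1362 = 2226 + 1362 = 3588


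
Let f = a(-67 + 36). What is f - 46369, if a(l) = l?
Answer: -46400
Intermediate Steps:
f = -31 (f = -67 + 36 = -31)
f - 46369 = -31 - 46369 = -46400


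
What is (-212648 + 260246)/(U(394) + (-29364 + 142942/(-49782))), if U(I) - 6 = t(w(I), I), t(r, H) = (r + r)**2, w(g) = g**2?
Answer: 1184761818/2399314016735095 ≈ 4.9379e-7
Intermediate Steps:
t(r, H) = 4*r**2 (t(r, H) = (2*r)**2 = 4*r**2)
U(I) = 6 + 4*I**4 (U(I) = 6 + 4*(I**2)**2 = 6 + 4*I**4)
(-212648 + 260246)/(U(394) + (-29364 + 142942/(-49782))) = (-212648 + 260246)/((6 + 4*394**4) + (-29364 + 142942/(-49782))) = 47598/((6 + 4*24098215696) + (-29364 + 142942*(-1/49782))) = 47598/((6 + 96392862784) + (-29364 - 71471/24891)) = 47598/(96392862790 - 730970795/24891) = 47598/(2399314016735095/24891) = 47598*(24891/2399314016735095) = 1184761818/2399314016735095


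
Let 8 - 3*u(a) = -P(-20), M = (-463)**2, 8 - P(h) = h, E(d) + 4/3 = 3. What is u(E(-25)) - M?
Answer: -214357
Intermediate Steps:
E(d) = 5/3 (E(d) = -4/3 + 3 = 5/3)
P(h) = 8 - h
M = 214369
u(a) = 12 (u(a) = 8/3 - (-1)*(8 - 1*(-20))/3 = 8/3 - (-1)*(8 + 20)/3 = 8/3 - (-1)*28/3 = 8/3 - 1/3*(-28) = 8/3 + 28/3 = 12)
u(E(-25)) - M = 12 - 1*214369 = 12 - 214369 = -214357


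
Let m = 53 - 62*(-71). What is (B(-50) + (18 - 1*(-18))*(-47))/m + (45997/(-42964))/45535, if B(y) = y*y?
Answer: 45158245751/249017410620 ≈ 0.18135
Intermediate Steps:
B(y) = y**2
m = 4455 (m = 53 + 4402 = 4455)
(B(-50) + (18 - 1*(-18))*(-47))/m + (45997/(-42964))/45535 = ((-50)**2 + (18 - 1*(-18))*(-47))/4455 + (45997/(-42964))/45535 = (2500 + (18 + 18)*(-47))*(1/4455) + (45997*(-1/42964))*(1/45535) = (2500 + 36*(-47))*(1/4455) - 45997/42964*1/45535 = (2500 - 1692)*(1/4455) - 6571/279480820 = 808*(1/4455) - 6571/279480820 = 808/4455 - 6571/279480820 = 45158245751/249017410620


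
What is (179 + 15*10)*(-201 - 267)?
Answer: -153972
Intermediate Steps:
(179 + 15*10)*(-201 - 267) = (179 + 150)*(-468) = 329*(-468) = -153972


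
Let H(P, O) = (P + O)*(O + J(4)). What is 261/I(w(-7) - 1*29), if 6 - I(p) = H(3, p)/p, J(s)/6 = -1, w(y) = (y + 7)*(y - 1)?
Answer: 7569/1084 ≈ 6.9825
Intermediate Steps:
w(y) = (-1 + y)*(7 + y) (w(y) = (7 + y)*(-1 + y) = (-1 + y)*(7 + y))
J(s) = -6 (J(s) = 6*(-1) = -6)
H(P, O) = (-6 + O)*(O + P) (H(P, O) = (P + O)*(O - 6) = (O + P)*(-6 + O) = (-6 + O)*(O + P))
I(p) = 6 - (-18 + p² - 3*p)/p (I(p) = 6 - (p² - 6*p - 6*3 + p*3)/p = 6 - (p² - 6*p - 18 + 3*p)/p = 6 - (-18 + p² - 3*p)/p)
261/I(w(-7) - 1*29) = 261/(9 - ((-7 + (-7)² + 6*(-7)) - 1*29) + 18/((-7 + (-7)² + 6*(-7)) - 1*29)) = 261/(9 - ((-7 + 49 - 42) - 29) + 18/((-7 + 49 - 42) - 29)) = 261/(9 - (0 - 29) + 18/(0 - 29)) = 261/(9 - 1*(-29) + 18/(-29)) = 261/(9 + 29 + 18*(-1/29)) = 261/(9 + 29 - 18/29) = 261/(1084/29) = 261*(29/1084) = 7569/1084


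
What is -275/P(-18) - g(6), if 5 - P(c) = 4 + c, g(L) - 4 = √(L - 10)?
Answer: -351/19 - 2*I ≈ -18.474 - 2.0*I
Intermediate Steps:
g(L) = 4 + √(-10 + L) (g(L) = 4 + √(L - 10) = 4 + √(-10 + L))
P(c) = 1 - c (P(c) = 5 - (4 + c) = 5 + (-4 - c) = 1 - c)
-275/P(-18) - g(6) = -275/(1 - 1*(-18)) - (4 + √(-10 + 6)) = -275/(1 + 18) - (4 + √(-4)) = -275/19 - (4 + 2*I) = -275*1/19 + (-4 - 2*I) = -275/19 + (-4 - 2*I) = -351/19 - 2*I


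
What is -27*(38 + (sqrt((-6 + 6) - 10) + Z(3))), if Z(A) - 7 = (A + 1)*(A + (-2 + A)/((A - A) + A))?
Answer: -1575 - 27*I*sqrt(10) ≈ -1575.0 - 85.381*I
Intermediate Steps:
Z(A) = 7 + (1 + A)*(A + (-2 + A)/A) (Z(A) = 7 + (A + 1)*(A + (-2 + A)/((A - A) + A)) = 7 + (1 + A)*(A + (-2 + A)/(0 + A)) = 7 + (1 + A)*(A + (-2 + A)/A))
-27*(38 + (sqrt((-6 + 6) - 10) + Z(3))) = -27*(38 + (sqrt((-6 + 6) - 10) + (6 + 3**2 - 2/3 + 2*3))) = -27*(38 + (sqrt(0 - 10) + (6 + 9 - 2*1/3 + 6))) = -27*(38 + (sqrt(-10) + (6 + 9 - 2/3 + 6))) = -27*(38 + (I*sqrt(10) + 61/3)) = -27*(38 + (61/3 + I*sqrt(10))) = -27*(175/3 + I*sqrt(10)) = -1575 - 27*I*sqrt(10)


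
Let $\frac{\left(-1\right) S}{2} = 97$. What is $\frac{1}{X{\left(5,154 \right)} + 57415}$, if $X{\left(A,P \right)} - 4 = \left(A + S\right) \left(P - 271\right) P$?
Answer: $\frac{1}{3462821} \approx 2.8878 \cdot 10^{-7}$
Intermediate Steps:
$S = -194$ ($S = \left(-2\right) 97 = -194$)
$X{\left(A,P \right)} = 4 + P \left(-271 + P\right) \left(-194 + A\right)$ ($X{\left(A,P \right)} = 4 + \left(A - 194\right) \left(P - 271\right) P = 4 + \left(-194 + A\right) \left(-271 + P\right) P = 4 + \left(-271 + P\right) \left(-194 + A\right) P = 4 + P \left(-271 + P\right) \left(-194 + A\right)$)
$\frac{1}{X{\left(5,154 \right)} + 57415} = \frac{1}{\left(4 - 194 \cdot 154^{2} + 52574 \cdot 154 + 5 \cdot 154^{2} - 1355 \cdot 154\right) + 57415} = \frac{1}{\left(4 - 4600904 + 8096396 + 5 \cdot 23716 - 208670\right) + 57415} = \frac{1}{\left(4 - 4600904 + 8096396 + 118580 - 208670\right) + 57415} = \frac{1}{3405406 + 57415} = \frac{1}{3462821}$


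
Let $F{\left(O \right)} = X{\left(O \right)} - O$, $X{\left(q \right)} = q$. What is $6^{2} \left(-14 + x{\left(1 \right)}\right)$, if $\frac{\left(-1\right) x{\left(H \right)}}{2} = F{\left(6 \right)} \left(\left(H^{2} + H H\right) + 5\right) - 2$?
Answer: $-360$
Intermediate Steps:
$F{\left(O \right)} = 0$ ($F{\left(O \right)} = O - O = 0$)
$x{\left(H \right)} = 4$ ($x{\left(H \right)} = - 2 \left(0 \left(\left(H^{2} + H H\right) + 5\right) - 2\right) = - 2 \left(0 \left(\left(H^{2} + H^{2}\right) + 5\right) - 2\right) = - 2 \left(0 \left(2 H^{2} + 5\right) - 2\right) = - 2 \left(0 \left(5 + 2 H^{2}\right) - 2\right) = - 2 \left(0 - 2\right) = \left(-2\right) \left(-2\right) = 4$)
$6^{2} \left(-14 + x{\left(1 \right)}\right) = 6^{2} \left(-14 + 4\right) = 36 \left(-10\right) = -360$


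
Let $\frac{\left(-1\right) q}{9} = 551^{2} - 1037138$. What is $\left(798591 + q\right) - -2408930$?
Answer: $9809354$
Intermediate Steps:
$q = 6601833$ ($q = - 9 \left(551^{2} - 1037138\right) = - 9 \left(303601 - 1037138\right) = \left(-9\right) \left(-733537\right) = 6601833$)
$\left(798591 + q\right) - -2408930 = \left(798591 + 6601833\right) - -2408930 = 7400424 + 2408930 = 9809354$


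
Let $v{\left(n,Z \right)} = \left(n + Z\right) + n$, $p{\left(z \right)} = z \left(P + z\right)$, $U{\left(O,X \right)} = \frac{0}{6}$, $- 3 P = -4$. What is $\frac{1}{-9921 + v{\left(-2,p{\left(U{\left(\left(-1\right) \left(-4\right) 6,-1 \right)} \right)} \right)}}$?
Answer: $- \frac{1}{9925} \approx -0.00010076$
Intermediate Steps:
$P = \frac{4}{3}$ ($P = \left(- \frac{1}{3}\right) \left(-4\right) = \frac{4}{3} \approx 1.3333$)
$U{\left(O,X \right)} = 0$ ($U{\left(O,X \right)} = 0 \cdot \frac{1}{6} = 0$)
$p{\left(z \right)} = z \left(\frac{4}{3} + z\right)$
$v{\left(n,Z \right)} = Z + 2 n$ ($v{\left(n,Z \right)} = \left(Z + n\right) + n = Z + 2 n$)
$\frac{1}{-9921 + v{\left(-2,p{\left(U{\left(\left(-1\right) \left(-4\right) 6,-1 \right)} \right)} \right)}} = \frac{1}{-9921 + \left(\frac{1}{3} \cdot 0 \left(4 + 3 \cdot 0\right) + 2 \left(-2\right)\right)} = \frac{1}{-9921 - \left(4 + 0 \left(4 + 0\right)\right)} = \frac{1}{-9921 - \left(4 + 0 \cdot 4\right)} = \frac{1}{-9921 + \left(0 - 4\right)} = \frac{1}{-9921 - 4} = \frac{1}{-9925} = - \frac{1}{9925}$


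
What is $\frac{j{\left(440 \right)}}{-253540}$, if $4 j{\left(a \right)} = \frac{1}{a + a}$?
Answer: $- \frac{1}{892460800} \approx -1.1205 \cdot 10^{-9}$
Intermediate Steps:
$j{\left(a \right)} = \frac{1}{8 a}$ ($j{\left(a \right)} = \frac{1}{4 \left(a + a\right)} = \frac{1}{4 \cdot 2 a} = \frac{\frac{1}{2} \frac{1}{a}}{4} = \frac{1}{8 a}$)
$\frac{j{\left(440 \right)}}{-253540} = \frac{\frac{1}{8} \cdot \frac{1}{440}}{-253540} = \frac{1}{8} \cdot \frac{1}{440} \left(- \frac{1}{253540}\right) = \frac{1}{3520} \left(- \frac{1}{253540}\right) = - \frac{1}{892460800}$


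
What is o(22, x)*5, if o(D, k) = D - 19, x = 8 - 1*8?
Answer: 15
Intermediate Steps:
x = 0 (x = 8 - 8 = 0)
o(D, k) = -19 + D
o(22, x)*5 = (-19 + 22)*5 = 3*5 = 15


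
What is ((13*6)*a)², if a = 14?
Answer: 1192464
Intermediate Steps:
((13*6)*a)² = ((13*6)*14)² = (78*14)² = 1092² = 1192464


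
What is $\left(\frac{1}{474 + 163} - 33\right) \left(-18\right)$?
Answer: $\frac{378360}{637} \approx 593.97$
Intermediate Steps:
$\left(\frac{1}{474 + 163} - 33\right) \left(-18\right) = \left(\frac{1}{637} - 33\right) \left(-18\right) = \left(- \frac{21020}{637}\right) \left(-18\right) = \frac{378360}{637}$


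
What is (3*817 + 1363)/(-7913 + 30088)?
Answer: 3814/22175 ≈ 0.17200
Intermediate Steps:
(3*817 + 1363)/(-7913 + 30088) = (2451 + 1363)/22175 = 3814*(1/22175) = 3814/22175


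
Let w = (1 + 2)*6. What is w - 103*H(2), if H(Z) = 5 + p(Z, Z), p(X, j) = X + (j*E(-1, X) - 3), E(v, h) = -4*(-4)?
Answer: -3690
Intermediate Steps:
E(v, h) = 16
p(X, j) = -3 + X + 16*j (p(X, j) = X + (j*16 - 3) = X + (16*j - 3) = X + (-3 + 16*j) = -3 + X + 16*j)
H(Z) = 2 + 17*Z (H(Z) = 5 + (-3 + Z + 16*Z) = 5 + (-3 + 17*Z) = 2 + 17*Z)
w = 18 (w = 3*6 = 18)
w - 103*H(2) = 18 - 103*(2 + 17*2) = 18 - 103*(2 + 34) = 18 - 103*36 = 18 - 3708 = -3690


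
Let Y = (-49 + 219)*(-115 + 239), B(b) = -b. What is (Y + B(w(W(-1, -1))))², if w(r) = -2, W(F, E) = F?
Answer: 444450724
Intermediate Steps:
Y = 21080 (Y = 170*124 = 21080)
(Y + B(w(W(-1, -1))))² = (21080 - 1*(-2))² = (21080 + 2)² = 21082² = 444450724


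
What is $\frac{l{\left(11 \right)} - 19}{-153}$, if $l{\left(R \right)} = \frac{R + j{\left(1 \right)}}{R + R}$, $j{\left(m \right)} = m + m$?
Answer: $\frac{45}{374} \approx 0.12032$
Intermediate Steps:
$j{\left(m \right)} = 2 m$
$l{\left(R \right)} = \frac{2 + R}{2 R}$ ($l{\left(R \right)} = \frac{R + 2 \cdot 1}{R + R} = \frac{R + 2}{2 R} = \left(2 + R\right) \frac{1}{2 R} = \frac{2 + R}{2 R}$)
$\frac{l{\left(11 \right)} - 19}{-153} = \frac{\frac{2 + 11}{2 \cdot 11} - 19}{-153} = - \frac{\frac{1}{2} \cdot \frac{1}{11} \cdot 13 - 19}{153} = - \frac{\frac{13}{22} - 19}{153} = \left(- \frac{1}{153}\right) \left(- \frac{405}{22}\right) = \frac{45}{374}$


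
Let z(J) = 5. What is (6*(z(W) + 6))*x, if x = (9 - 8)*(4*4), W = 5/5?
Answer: 1056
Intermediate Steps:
W = 1 (W = 5*(⅕) = 1)
x = 16 (x = 1*16 = 16)
(6*(z(W) + 6))*x = (6*(5 + 6))*16 = (6*11)*16 = 66*16 = 1056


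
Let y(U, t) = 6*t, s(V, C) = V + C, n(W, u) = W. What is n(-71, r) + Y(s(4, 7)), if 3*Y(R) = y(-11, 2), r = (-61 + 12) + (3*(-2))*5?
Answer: -67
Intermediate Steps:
r = -79 (r = -49 - 6*5 = -49 - 30 = -79)
s(V, C) = C + V
Y(R) = 4 (Y(R) = (6*2)/3 = (⅓)*12 = 4)
n(-71, r) + Y(s(4, 7)) = -71 + 4 = -67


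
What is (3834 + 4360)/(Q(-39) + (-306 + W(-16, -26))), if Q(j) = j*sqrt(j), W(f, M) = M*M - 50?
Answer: 2622080/161719 + 319566*I*sqrt(39)/161719 ≈ 16.214 + 12.34*I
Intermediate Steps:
W(f, M) = -50 + M**2 (W(f, M) = M**2 - 50 = -50 + M**2)
Q(j) = j**(3/2)
(3834 + 4360)/(Q(-39) + (-306 + W(-16, -26))) = (3834 + 4360)/((-39)**(3/2) + (-306 + (-50 + (-26)**2))) = 8194/(-39*I*sqrt(39) + (-306 + (-50 + 676))) = 8194/(-39*I*sqrt(39) + (-306 + 626)) = 8194/(-39*I*sqrt(39) + 320) = 8194/(320 - 39*I*sqrt(39))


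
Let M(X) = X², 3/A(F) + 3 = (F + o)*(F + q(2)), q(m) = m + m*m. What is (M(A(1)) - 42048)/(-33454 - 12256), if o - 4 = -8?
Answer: 2691071/2925440 ≈ 0.91989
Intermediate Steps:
o = -4 (o = 4 - 8 = -4)
q(m) = m + m²
A(F) = 3/(-3 + (-4 + F)*(6 + F)) (A(F) = 3/(-3 + (F - 4)*(F + 2*(1 + 2))) = 3/(-3 + (-4 + F)*(F + 2*3)) = 3/(-3 + (-4 + F)*(F + 6)) = 3/(-3 + (-4 + F)*(6 + F)))
(M(A(1)) - 42048)/(-33454 - 12256) = ((3/(-27 + 1² + 2*1))² - 42048)/(-33454 - 12256) = ((3/(-27 + 1 + 2))² - 42048)/(-45710) = ((3/(-24))² - 42048)*(-1/45710) = ((3*(-1/24))² - 42048)*(-1/45710) = ((-⅛)² - 42048)*(-1/45710) = (1/64 - 42048)*(-1/45710) = -2691071/64*(-1/45710) = 2691071/2925440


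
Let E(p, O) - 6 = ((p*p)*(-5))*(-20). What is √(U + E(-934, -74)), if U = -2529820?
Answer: 3*√9411754 ≈ 9203.6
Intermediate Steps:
E(p, O) = 6 + 100*p² (E(p, O) = 6 + ((p*p)*(-5))*(-20) = 6 + (p²*(-5))*(-20) = 6 - 5*p²*(-20) = 6 + 100*p²)
√(U + E(-934, -74)) = √(-2529820 + (6 + 100*(-934)²)) = √(-2529820 + (6 + 100*872356)) = √(-2529820 + (6 + 87235600)) = √(-2529820 + 87235606) = √84705786 = 3*√9411754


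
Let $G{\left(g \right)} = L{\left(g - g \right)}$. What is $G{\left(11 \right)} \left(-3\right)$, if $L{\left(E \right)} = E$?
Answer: $0$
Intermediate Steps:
$G{\left(g \right)} = 0$ ($G{\left(g \right)} = g - g = 0$)
$G{\left(11 \right)} \left(-3\right) = 0 \left(-3\right) = 0$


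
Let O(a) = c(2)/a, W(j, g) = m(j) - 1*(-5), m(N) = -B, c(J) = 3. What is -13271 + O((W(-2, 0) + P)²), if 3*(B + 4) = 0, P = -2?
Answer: -650276/49 ≈ -13271.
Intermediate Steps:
B = -4 (B = -4 + (⅓)*0 = -4 + 0 = -4)
m(N) = 4 (m(N) = -1*(-4) = 4)
W(j, g) = 9 (W(j, g) = 4 - 1*(-5) = 4 + 5 = 9)
O(a) = 3/a
-13271 + O((W(-2, 0) + P)²) = -13271 + 3/((9 - 2)²) = -13271 + 3/(7²) = -13271 + 3/49 = -650276/49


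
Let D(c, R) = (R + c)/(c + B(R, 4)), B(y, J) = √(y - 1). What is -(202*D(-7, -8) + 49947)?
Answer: -1459068/29 - 4545*I/29 ≈ -50313.0 - 156.72*I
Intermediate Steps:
B(y, J) = √(-1 + y)
D(c, R) = (R + c)/(c + √(-1 + R))
-(202*D(-7, -8) + 49947) = -(202*((-8 - 7)/(-7 + √(-1 - 8))) + 49947) = -(202*(-15/(-7 + √(-9))) + 49947) = -(202*(-15/(-7 + 3*I)) + 49947) = -(202*(((-7 - 3*I)/58)*(-15)) + 49947) = -(202*(-15*(-7 - 3*I)/58) + 49947) = -(-1515*(-7 - 3*I)/29 + 49947) = -(49947 - 1515*(-7 - 3*I)/29) = -49947 + 1515*(-7 - 3*I)/29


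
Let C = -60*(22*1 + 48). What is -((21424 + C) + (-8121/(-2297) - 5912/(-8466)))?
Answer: -167513580149/9723201 ≈ -17228.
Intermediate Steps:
C = -4200 (C = -60*(22 + 48) = -60*70 = -4200)
-((21424 + C) + (-8121/(-2297) - 5912/(-8466))) = -((21424 - 4200) + (-8121/(-2297) - 5912/(-8466))) = -(17224 + (-8121*(-1/2297) - 5912*(-1/8466))) = -(17224 + (8121/2297 + 2956/4233)) = -(17224 + 41166125/9723201) = -1*167513580149/9723201 = -167513580149/9723201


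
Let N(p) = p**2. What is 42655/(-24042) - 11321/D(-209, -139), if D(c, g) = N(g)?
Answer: -1096316737/464515482 ≈ -2.3601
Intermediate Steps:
D(c, g) = g**2
42655/(-24042) - 11321/D(-209, -139) = 42655/(-24042) - 11321/((-139)**2) = 42655*(-1/24042) - 11321/19321 = -42655/24042 - 11321*1/19321 = -42655/24042 - 11321/19321 = -1096316737/464515482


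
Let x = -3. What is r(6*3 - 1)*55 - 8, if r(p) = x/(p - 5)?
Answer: -87/4 ≈ -21.750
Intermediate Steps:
r(p) = -3/(-5 + p) (r(p) = -3/(p - 5) = -3/(-5 + p))
r(6*3 - 1)*55 - 8 = -3/(-5 + (6*3 - 1))*55 - 8 = -3/(-5 + (18 - 1))*55 - 8 = -3/(-5 + 17)*55 - 8 = -3/12*55 - 8 = -3*1/12*55 - 8 = -¼*55 - 8 = -55/4 - 8 = -87/4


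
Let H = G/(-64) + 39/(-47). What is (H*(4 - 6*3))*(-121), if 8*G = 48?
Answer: -1176483/752 ≈ -1564.5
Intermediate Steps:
G = 6 (G = (1/8)*48 = 6)
H = -1389/1504 (H = 6/(-64) + 39/(-47) = 6*(-1/64) + 39*(-1/47) = -3/32 - 39/47 = -1389/1504 ≈ -0.92354)
(H*(4 - 6*3))*(-121) = -1389*(4 - 6*3)/1504*(-121) = -1389*(4 - 18)/1504*(-121) = -1389/1504*(-14)*(-121) = (9723/752)*(-121) = -1176483/752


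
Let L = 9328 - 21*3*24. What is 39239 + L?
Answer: 47055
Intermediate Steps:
L = 7816 (L = 9328 - 63*24 = 9328 - 1*1512 = 9328 - 1512 = 7816)
39239 + L = 39239 + 7816 = 47055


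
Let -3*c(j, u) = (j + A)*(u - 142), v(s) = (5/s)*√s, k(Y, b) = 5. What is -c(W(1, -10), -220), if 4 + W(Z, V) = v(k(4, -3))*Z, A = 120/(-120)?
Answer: 1810/3 - 362*√5/3 ≈ 333.51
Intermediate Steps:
A = -1 (A = 120*(-1/120) = -1)
v(s) = 5/√s
W(Z, V) = -4 + Z*√5 (W(Z, V) = -4 + (5/√5)*Z = -4 + (5*(√5/5))*Z = -4 + √5*Z = -4 + Z*√5)
c(j, u) = -(-1 + j)*(-142 + u)/3 (c(j, u) = -(j - 1)*(u - 142)/3 = -(-1 + j)*(-142 + u)/3)
-c(W(1, -10), -220) = -(-142/3 + (⅓)*(-220) + 142*(-4 + 1*√5)/3 - ⅓*(-4 + 1*√5)*(-220)) = -(-142/3 - 220/3 + 142*(-4 + √5)/3 - ⅓*(-4 + √5)*(-220)) = -(-142/3 - 220/3 + (-568/3 + 142*√5/3) + (-880/3 + 220*√5/3)) = -(-1810/3 + 362*√5/3) = 1810/3 - 362*√5/3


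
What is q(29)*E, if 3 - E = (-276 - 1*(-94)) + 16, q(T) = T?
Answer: 4901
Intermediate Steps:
E = 169 (E = 3 - ((-276 - 1*(-94)) + 16) = 3 - ((-276 + 94) + 16) = 3 - (-182 + 16) = 3 - 1*(-166) = 3 + 166 = 169)
q(29)*E = 29*169 = 4901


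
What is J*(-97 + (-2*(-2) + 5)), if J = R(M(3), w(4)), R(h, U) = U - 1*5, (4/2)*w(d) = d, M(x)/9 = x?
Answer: 264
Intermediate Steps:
M(x) = 9*x
w(d) = d/2
R(h, U) = -5 + U (R(h, U) = U - 5 = -5 + U)
J = -3 (J = -5 + (½)*4 = -5 + 2 = -3)
J*(-97 + (-2*(-2) + 5)) = -3*(-97 + (-2*(-2) + 5)) = -3*(-97 + (4 + 5)) = -3*(-97 + 9) = -3*(-88) = 264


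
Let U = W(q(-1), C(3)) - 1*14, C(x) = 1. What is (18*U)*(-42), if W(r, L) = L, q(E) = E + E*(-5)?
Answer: 9828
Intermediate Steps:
q(E) = -4*E (q(E) = E - 5*E = -4*E)
U = -13 (U = 1 - 1*14 = 1 - 14 = -13)
(18*U)*(-42) = (18*(-13))*(-42) = -234*(-42) = 9828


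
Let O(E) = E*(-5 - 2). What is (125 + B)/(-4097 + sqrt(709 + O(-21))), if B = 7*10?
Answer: -266305/5594851 - 130*sqrt(214)/5594851 ≈ -0.047938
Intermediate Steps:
O(E) = -7*E (O(E) = E*(-7) = -7*E)
B = 70
(125 + B)/(-4097 + sqrt(709 + O(-21))) = (125 + 70)/(-4097 + sqrt(709 - 7*(-21))) = 195/(-4097 + sqrt(709 + 147)) = 195/(-4097 + sqrt(856)) = 195/(-4097 + 2*sqrt(214))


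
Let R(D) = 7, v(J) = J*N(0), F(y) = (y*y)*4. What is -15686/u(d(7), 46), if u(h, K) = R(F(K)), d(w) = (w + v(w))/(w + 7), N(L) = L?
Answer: -15686/7 ≈ -2240.9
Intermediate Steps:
F(y) = 4*y**2 (F(y) = y**2*4 = 4*y**2)
v(J) = 0 (v(J) = J*0 = 0)
d(w) = w/(7 + w) (d(w) = (w + 0)/(w + 7) = w/(7 + w))
u(h, K) = 7
-15686/u(d(7), 46) = -15686/7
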